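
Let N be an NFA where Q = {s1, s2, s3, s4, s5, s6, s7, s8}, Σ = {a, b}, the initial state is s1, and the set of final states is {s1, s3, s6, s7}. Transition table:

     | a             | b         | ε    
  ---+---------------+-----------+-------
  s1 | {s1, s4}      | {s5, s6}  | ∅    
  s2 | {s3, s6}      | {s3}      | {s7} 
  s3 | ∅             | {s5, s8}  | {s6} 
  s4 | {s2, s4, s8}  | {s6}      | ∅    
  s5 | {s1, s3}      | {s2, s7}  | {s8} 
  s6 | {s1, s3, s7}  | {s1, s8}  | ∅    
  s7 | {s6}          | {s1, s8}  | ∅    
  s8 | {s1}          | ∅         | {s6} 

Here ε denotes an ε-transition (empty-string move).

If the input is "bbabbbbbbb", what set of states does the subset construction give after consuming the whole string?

{s1, s2, s3, s5, s6, s7, s8}

Start in {s1}.
Read 'b': s1→{s5, s6}; union {s5, s6}; ε-closure = {s5, s6, s8}.
Read 'b': s5→{s2, s7}, s6→{s1, s8}, s8→∅; union {s1, s2, s7, s8}; ε-closure = {s1, s2, s6, s7, s8}.
Read 'a': s1→{s1, s4}, s2→{s3, s6}, s6→{s1, s3, s7}, s7→{s6}, s8→{s1}; now {s1, s3, s4, s6, s7}.
Read 'b': s1→{s5, s6}, s3→{s5, s8}, s4→{s6}, s6→{s1, s8}, s7→{s1, s8}; now {s1, s5, s6, s8}.
Read 'b': s1→{s5, s6}, s5→{s2, s7}, s6→{s1, s8}, s8→∅; now {s1, s2, s5, s6, s7, s8}.
Read 'b': s1→{s5, s6}, s2→{s3}, s5→{s2, s7}, s6→{s1, s8}, s7→{s1, s8}, s8→∅; now {s1, s2, s3, s5, s6, s7, s8}.
Read 'b': s1→{s5, s6}, s2→{s3}, s3→{s5, s8}, s5→{s2, s7}, s6→{s1, s8}, s7→{s1, s8}, s8→∅; now {s1, s2, s3, s5, s6, s7, s8}.
Read 'b': s1→{s5, s6}, s2→{s3}, s3→{s5, s8}, s5→{s2, s7}, s6→{s1, s8}, s7→{s1, s8}, s8→∅; now {s1, s2, s3, s5, s6, s7, s8}.
Read 'b': s1→{s5, s6}, s2→{s3}, s3→{s5, s8}, s5→{s2, s7}, s6→{s1, s8}, s7→{s1, s8}, s8→∅; now {s1, s2, s3, s5, s6, s7, s8}.
Read 'b': s1→{s5, s6}, s2→{s3}, s3→{s5, s8}, s5→{s2, s7}, s6→{s1, s8}, s7→{s1, s8}, s8→∅; now {s1, s2, s3, s5, s6, s7, s8}.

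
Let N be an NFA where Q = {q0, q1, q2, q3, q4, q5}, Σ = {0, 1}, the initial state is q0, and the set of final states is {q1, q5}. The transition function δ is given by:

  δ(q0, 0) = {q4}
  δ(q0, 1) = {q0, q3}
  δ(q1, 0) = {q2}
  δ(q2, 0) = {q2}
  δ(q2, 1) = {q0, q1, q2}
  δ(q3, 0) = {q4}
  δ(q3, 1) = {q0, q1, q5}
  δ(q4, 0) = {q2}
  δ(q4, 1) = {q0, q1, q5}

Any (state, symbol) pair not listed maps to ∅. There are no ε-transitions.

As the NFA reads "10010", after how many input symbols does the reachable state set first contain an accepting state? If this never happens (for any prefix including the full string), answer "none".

4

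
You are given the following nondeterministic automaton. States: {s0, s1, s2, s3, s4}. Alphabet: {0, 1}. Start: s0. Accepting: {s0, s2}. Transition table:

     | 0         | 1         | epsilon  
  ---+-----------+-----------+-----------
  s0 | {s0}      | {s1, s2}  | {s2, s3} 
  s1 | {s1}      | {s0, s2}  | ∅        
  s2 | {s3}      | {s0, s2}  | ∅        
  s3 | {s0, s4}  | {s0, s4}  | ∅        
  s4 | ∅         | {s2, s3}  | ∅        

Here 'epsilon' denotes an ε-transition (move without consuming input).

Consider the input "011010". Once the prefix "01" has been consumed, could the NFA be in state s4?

Yes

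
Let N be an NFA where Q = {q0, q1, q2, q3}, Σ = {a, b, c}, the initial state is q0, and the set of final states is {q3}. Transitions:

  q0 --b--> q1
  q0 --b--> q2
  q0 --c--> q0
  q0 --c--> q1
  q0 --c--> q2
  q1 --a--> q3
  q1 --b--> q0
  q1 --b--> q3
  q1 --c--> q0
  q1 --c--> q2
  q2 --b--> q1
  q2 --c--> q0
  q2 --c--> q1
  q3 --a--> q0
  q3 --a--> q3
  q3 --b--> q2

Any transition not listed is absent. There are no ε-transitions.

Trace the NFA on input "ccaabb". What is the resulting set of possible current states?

Start in {q0}.
Read 'c': {q0} → {q0, q1, q2}.
Read 'c': {q0, q1, q2} → {q0, q1, q2}.
Read 'a': {q0, q1, q2} → {q3}.
Read 'a': {q3} → {q0, q3}.
Read 'b': {q0, q3} → {q1, q2}.
Read 'b': {q1, q2} → {q0, q1, q3}.

{q0, q1, q3}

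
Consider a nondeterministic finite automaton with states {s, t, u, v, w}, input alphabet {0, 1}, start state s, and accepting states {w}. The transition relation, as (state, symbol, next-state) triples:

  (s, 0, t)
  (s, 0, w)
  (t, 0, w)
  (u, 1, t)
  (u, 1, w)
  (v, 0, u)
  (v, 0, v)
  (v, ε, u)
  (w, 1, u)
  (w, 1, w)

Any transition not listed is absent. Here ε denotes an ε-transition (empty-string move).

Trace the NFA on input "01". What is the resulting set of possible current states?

{u, w}

Start in {s}.
Read '0': s→{t, w}; now {t, w}.
Read '1': t→∅, w→{u, w}; now {u, w}.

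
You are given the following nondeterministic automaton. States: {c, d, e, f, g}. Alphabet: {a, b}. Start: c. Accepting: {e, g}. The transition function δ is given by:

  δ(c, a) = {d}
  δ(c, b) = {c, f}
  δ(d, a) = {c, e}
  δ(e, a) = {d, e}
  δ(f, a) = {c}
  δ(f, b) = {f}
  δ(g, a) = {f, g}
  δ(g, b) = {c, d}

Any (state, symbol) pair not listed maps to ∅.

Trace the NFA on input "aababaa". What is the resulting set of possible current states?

{c, d, e}

Start in {c}.
Read 'a': c→{d}; now {d}.
Read 'a': d→{c, e}; now {c, e}.
Read 'b': c→{c, f}, e→∅; now {c, f}.
Read 'a': c→{d}, f→{c}; now {c, d}.
Read 'b': c→{c, f}, d→∅; now {c, f}.
Read 'a': c→{d}, f→{c}; now {c, d}.
Read 'a': c→{d}, d→{c, e}; now {c, d, e}.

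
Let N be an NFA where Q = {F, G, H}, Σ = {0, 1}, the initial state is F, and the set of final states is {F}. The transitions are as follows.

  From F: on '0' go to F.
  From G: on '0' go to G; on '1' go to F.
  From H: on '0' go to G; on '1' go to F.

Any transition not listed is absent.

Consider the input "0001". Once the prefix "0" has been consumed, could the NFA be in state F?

Start in {F}.
Read '0': F→{F}; now {F}.
State F is in {F}.

Yes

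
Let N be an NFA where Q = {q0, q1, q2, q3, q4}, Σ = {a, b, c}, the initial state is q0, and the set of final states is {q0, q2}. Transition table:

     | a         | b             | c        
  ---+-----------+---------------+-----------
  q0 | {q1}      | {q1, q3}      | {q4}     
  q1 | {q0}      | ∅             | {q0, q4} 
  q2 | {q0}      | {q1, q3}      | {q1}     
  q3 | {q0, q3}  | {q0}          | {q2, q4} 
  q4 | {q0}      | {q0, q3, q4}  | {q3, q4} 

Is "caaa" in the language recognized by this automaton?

Start in {q0}.
Read 'c': {q0} → {q4}.
Read 'a': {q4} → {q0}.
Read 'a': {q0} → {q1}.
Read 'a': {q1} → {q0}.
The final set {q0} contains the accepting state q0.

Yes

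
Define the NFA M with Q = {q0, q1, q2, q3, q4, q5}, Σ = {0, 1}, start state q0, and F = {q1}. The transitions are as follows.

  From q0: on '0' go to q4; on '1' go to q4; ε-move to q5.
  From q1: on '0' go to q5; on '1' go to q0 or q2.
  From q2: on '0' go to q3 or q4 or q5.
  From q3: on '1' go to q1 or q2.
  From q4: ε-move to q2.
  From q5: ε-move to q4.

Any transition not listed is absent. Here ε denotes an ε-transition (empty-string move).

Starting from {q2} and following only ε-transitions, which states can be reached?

{q2}

Begin with {q2}.
No ε-moves leave this set, so the closure equals the set itself.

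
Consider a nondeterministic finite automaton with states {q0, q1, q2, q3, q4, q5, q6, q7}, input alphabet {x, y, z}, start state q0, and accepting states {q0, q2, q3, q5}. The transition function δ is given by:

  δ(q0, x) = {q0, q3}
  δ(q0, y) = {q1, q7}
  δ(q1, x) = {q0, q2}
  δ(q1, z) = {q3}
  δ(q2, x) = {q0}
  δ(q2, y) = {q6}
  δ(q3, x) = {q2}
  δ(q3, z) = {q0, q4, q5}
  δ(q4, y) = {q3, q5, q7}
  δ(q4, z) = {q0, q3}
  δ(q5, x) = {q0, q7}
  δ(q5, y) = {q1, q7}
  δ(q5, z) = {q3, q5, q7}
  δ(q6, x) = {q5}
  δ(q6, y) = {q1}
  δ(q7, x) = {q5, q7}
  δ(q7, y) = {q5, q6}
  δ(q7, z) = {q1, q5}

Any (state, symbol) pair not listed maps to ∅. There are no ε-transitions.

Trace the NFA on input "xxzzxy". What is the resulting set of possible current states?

Start in {q0}.
Read 'x': q0→{q0, q3}; now {q0, q3}.
Read 'x': q0→{q0, q3}, q3→{q2}; now {q0, q2, q3}.
Read 'z': q0→∅, q2→∅, q3→{q0, q4, q5}; now {q0, q4, q5}.
Read 'z': q0→∅, q4→{q0, q3}, q5→{q3, q5, q7}; now {q0, q3, q5, q7}.
Read 'x': q0→{q0, q3}, q3→{q2}, q5→{q0, q7}, q7→{q5, q7}; now {q0, q2, q3, q5, q7}.
Read 'y': q0→{q1, q7}, q2→{q6}, q3→∅, q5→{q1, q7}, q7→{q5, q6}; now {q1, q5, q6, q7}.

{q1, q5, q6, q7}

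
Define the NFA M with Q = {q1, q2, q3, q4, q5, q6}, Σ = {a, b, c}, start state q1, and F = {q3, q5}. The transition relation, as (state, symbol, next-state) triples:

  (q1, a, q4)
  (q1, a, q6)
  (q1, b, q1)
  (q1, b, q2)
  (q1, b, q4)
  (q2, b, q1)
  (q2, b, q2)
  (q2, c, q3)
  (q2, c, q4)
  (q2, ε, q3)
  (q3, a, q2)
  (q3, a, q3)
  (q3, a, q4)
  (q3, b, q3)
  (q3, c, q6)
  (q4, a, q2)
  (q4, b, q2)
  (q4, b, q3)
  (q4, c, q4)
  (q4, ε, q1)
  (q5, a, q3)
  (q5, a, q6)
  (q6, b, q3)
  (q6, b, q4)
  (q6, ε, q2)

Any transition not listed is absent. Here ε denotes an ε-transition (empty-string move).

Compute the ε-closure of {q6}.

{q2, q3, q6}

Begin with {q6}.
ε-move q6 → q2; add q2.
ε-move q2 → q3; add q3.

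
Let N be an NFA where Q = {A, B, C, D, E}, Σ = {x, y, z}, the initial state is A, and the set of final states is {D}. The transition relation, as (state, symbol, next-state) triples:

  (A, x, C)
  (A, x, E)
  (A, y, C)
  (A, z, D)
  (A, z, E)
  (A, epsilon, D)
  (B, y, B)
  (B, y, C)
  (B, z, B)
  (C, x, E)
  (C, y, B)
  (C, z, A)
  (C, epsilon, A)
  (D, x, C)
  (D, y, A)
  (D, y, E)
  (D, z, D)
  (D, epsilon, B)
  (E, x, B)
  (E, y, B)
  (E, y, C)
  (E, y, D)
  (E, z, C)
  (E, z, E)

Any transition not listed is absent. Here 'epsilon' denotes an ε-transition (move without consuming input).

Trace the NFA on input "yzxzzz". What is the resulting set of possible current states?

Start: ε-closure({A}) = {A, B, D}.
Read 'y': A→{C}, B→{B, C}, D→{A, E}; union {A, B, C, E}; ε-closure = {A, B, C, D, E}.
Read 'z': A→{D, E}, B→{B}, C→{A}, D→{D}, E→{C, E}; now {A, B, C, D, E}.
Read 'x': A→{C, E}, B→∅, C→{E}, D→{C}, E→{B}; union {B, C, E}; ε-closure = {A, B, C, D, E}.
Read 'z': A→{D, E}, B→{B}, C→{A}, D→{D}, E→{C, E}; now {A, B, C, D, E}.
Read 'z': A→{D, E}, B→{B}, C→{A}, D→{D}, E→{C, E}; now {A, B, C, D, E}.
Read 'z': A→{D, E}, B→{B}, C→{A}, D→{D}, E→{C, E}; now {A, B, C, D, E}.

{A, B, C, D, E}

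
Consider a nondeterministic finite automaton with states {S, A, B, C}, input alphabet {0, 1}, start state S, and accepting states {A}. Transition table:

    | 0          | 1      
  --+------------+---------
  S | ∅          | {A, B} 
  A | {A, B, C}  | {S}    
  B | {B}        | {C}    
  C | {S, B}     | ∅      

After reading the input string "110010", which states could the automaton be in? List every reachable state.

Start in {S}.
Read '1': {S} → {A, B}.
Read '1': {A, B} → {S, C}.
Read '0': {S, C} → {S, B}.
Read '0': {S, B} → {B}.
Read '1': {B} → {C}.
Read '0': {C} → {S, B}.

{S, B}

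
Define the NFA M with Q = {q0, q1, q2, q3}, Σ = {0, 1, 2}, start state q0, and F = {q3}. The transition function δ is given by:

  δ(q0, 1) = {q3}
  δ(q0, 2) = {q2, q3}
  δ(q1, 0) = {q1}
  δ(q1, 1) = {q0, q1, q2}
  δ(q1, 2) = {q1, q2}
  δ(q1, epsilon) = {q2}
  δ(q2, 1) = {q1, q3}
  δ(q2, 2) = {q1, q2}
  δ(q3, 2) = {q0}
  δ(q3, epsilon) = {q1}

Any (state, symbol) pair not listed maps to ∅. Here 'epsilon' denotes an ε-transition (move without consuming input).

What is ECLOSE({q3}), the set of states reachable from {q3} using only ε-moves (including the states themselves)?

{q1, q2, q3}

Begin with {q3}.
ε-move q3 → q1; add q1.
ε-move q1 → q2; add q2.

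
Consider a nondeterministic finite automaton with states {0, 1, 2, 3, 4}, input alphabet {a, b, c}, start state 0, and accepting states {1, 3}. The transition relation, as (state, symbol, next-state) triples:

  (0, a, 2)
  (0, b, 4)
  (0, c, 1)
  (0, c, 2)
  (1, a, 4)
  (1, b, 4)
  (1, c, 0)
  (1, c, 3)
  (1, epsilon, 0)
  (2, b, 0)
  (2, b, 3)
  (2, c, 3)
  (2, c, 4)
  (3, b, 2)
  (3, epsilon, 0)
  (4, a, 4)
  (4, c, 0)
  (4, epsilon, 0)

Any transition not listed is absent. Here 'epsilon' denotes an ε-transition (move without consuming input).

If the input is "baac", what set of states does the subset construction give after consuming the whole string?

Start in {0}.
Read 'b': 0→{4}; union {4}; ε-closure = {0, 4}.
Read 'a': 0→{2}, 4→{4}; union {2, 4}; ε-closure = {0, 2, 4}.
Read 'a': 0→{2}, 2→∅, 4→{4}; union {2, 4}; ε-closure = {0, 2, 4}.
Read 'c': 0→{1, 2}, 2→{3, 4}, 4→{0}; now {0, 1, 2, 3, 4}.

{0, 1, 2, 3, 4}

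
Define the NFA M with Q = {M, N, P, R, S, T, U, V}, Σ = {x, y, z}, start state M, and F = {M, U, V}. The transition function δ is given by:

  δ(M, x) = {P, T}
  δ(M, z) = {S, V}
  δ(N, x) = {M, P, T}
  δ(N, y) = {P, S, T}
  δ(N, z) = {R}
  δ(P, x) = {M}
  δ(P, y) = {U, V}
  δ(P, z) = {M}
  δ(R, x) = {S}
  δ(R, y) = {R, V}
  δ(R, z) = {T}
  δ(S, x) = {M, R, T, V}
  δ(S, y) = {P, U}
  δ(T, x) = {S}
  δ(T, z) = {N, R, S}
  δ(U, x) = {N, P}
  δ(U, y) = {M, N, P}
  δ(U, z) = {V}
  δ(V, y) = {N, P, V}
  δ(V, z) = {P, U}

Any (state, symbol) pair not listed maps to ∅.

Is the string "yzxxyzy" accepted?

No

Start in {M}.
Read 'y': {M} → ∅.
The set is empty and remains empty for the remaining 6 symbols.
The final set ∅ contains no accepting state.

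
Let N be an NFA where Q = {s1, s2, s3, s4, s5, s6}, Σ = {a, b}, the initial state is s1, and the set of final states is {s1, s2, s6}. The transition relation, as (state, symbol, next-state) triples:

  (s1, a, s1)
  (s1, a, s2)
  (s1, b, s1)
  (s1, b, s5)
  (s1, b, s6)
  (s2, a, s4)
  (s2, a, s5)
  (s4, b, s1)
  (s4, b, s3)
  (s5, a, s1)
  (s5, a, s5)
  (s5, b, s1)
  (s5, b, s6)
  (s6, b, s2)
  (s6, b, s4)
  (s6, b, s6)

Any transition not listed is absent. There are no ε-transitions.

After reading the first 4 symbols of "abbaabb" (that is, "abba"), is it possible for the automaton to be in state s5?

Yes

Start in {s1}.
Read 'a': {s1} → {s1, s2}.
Read 'b': {s1, s2} → {s1, s5, s6}.
Read 'b': {s1, s5, s6} → {s1, s2, s4, s5, s6}.
Read 'a': {s1, s2, s4, s5, s6} → {s1, s2, s4, s5}.
State s5 is in {s1, s2, s4, s5}.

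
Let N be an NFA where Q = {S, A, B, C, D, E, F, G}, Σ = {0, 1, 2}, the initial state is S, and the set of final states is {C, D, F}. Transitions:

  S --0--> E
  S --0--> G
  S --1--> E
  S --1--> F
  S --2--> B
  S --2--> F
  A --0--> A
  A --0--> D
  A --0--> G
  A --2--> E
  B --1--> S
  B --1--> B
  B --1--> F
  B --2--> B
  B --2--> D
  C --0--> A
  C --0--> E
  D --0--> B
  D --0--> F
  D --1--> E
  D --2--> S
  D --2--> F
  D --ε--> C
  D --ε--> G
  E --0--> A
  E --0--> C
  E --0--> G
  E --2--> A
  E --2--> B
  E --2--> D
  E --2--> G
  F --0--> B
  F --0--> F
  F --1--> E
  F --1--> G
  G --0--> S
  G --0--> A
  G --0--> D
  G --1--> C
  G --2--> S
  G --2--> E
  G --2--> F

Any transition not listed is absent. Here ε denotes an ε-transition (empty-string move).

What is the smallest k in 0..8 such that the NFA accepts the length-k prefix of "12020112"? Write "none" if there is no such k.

Start in {S}.
Read '1': {S} → {E, F}.
None of the earlier sets intersect F, but {E, F} does.

1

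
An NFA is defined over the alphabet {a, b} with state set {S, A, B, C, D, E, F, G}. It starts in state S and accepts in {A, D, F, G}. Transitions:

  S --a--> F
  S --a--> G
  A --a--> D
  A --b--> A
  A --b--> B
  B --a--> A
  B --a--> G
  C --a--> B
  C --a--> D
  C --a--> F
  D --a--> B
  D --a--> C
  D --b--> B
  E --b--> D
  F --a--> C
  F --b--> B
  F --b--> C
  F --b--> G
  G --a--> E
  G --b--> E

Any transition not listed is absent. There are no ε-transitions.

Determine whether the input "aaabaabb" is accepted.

Start in {S}.
Read 'a': S→{F, G}; now {F, G}.
Read 'a': F→{C}, G→{E}; now {C, E}.
Read 'a': C→{B, D, F}, E→∅; now {B, D, F}.
Read 'b': B→∅, D→{B}, F→{B, C, G}; now {B, C, G}.
Read 'a': B→{A, G}, C→{B, D, F}, G→{E}; now {A, B, D, E, F, G}.
Read 'a': A→{D}, B→{A, G}, D→{B, C}, E→∅, F→{C}, G→{E}; now {A, B, C, D, E, G}.
Read 'b': A→{A, B}, B→∅, C→∅, D→{B}, E→{D}, G→{E}; now {A, B, D, E}.
Read 'b': A→{A, B}, B→∅, D→{B}, E→{D}; now {A, B, D}.
The final set {A, B, D} contains the accepting states A, D.

Yes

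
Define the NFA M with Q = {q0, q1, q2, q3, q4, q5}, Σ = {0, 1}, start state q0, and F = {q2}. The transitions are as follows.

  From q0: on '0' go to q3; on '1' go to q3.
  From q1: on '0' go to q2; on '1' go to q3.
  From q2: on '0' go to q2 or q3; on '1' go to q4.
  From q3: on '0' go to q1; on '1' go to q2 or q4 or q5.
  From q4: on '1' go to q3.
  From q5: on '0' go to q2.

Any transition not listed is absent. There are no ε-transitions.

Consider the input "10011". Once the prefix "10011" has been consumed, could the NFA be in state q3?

Start in {q0}.
Read '1': q0→{q3}; now {q3}.
Read '0': q3→{q1}; now {q1}.
Read '0': q1→{q2}; now {q2}.
Read '1': q2→{q4}; now {q4}.
Read '1': q4→{q3}; now {q3}.
State q3 is in {q3}.

Yes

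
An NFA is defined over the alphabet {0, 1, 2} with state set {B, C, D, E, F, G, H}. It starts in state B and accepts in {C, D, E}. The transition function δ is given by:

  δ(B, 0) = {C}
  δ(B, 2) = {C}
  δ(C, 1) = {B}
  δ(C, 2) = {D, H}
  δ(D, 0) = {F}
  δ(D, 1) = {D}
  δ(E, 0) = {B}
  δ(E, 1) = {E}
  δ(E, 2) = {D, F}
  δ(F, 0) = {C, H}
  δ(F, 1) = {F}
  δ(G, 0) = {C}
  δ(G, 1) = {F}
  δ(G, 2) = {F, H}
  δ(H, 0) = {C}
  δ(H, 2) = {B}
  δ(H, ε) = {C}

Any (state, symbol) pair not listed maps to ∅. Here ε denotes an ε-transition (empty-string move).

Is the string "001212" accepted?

No

Start in {B}.
Read '0': {B} → {C}.
Read '0': {C} → ∅.
The set is empty and remains empty for the remaining 4 symbols.
The final set ∅ contains no accepting state.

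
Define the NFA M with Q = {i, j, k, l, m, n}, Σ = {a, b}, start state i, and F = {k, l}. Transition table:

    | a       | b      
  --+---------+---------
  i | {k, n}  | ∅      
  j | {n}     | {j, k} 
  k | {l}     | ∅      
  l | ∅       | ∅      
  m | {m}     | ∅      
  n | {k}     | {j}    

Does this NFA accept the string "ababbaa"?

Start in {i}.
Read 'a': i→{k, n}; now {k, n}.
Read 'b': k→∅, n→{j}; now {j}.
Read 'a': j→{n}; now {n}.
Read 'b': n→{j}; now {j}.
Read 'b': j→{j, k}; now {j, k}.
Read 'a': j→{n}, k→{l}; now {l, n}.
Read 'a': l→∅, n→{k}; now {k}.
The final set {k} contains the accepting state k.

Yes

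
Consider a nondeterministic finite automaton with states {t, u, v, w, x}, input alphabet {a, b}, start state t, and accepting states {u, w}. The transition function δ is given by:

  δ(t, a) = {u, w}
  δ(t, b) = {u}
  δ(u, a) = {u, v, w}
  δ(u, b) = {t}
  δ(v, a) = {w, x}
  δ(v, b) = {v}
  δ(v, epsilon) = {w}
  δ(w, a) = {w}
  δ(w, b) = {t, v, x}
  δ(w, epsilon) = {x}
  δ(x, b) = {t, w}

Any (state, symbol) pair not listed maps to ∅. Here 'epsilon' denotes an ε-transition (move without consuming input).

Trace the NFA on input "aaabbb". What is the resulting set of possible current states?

Start in {t}.
Read 'a': t→{u, w}; union {u, w}; ε-closure = {u, w, x}.
Read 'a': u→{u, v, w}, w→{w}, x→∅; union {u, v, w}; ε-closure = {u, v, w, x}.
Read 'a': u→{u, v, w}, v→{w, x}, w→{w}, x→∅; now {u, v, w, x}.
Read 'b': u→{t}, v→{v}, w→{t, v, x}, x→{t, w}; now {t, v, w, x}.
Read 'b': t→{u}, v→{v}, w→{t, v, x}, x→{t, w}; now {t, u, v, w, x}.
Read 'b': t→{u}, u→{t}, v→{v}, w→{t, v, x}, x→{t, w}; now {t, u, v, w, x}.

{t, u, v, w, x}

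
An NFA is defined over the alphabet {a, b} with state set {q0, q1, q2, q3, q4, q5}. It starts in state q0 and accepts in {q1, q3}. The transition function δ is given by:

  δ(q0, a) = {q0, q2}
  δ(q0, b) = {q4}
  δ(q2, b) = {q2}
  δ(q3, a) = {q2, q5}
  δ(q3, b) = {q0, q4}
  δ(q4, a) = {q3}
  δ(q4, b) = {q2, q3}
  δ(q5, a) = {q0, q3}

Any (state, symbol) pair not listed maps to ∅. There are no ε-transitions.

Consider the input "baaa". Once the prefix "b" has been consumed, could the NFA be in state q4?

Start in {q0}.
Read 'b': {q0} → {q4}.
State q4 is in {q4}.

Yes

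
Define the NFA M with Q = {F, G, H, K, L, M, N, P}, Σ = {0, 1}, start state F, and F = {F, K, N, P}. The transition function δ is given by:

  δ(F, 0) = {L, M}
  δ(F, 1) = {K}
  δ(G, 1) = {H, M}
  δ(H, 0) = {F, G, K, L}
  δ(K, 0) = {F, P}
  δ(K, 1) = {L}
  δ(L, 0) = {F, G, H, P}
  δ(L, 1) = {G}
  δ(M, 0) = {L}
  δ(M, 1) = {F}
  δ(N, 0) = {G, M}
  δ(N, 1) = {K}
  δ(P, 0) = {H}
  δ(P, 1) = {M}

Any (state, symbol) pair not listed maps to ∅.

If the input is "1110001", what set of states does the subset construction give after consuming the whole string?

Start in {F}.
Read '1': F→{K}; now {K}.
Read '1': K→{L}; now {L}.
Read '1': L→{G}; now {G}.
Read '0': G→∅; now ∅.
The set is empty and remains empty for the remaining 3 symbols.

∅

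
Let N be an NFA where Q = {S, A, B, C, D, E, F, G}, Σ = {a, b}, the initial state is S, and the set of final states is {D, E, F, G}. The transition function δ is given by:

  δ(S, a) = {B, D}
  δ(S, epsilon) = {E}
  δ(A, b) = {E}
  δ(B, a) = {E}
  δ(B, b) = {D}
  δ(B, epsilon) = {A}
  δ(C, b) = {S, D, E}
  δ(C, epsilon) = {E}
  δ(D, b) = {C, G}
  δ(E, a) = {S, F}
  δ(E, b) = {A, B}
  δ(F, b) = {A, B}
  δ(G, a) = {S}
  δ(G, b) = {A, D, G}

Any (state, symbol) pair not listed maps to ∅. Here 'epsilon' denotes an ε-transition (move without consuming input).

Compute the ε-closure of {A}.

Begin with {A}.
No ε-moves leave this set, so the closure equals the set itself.

{A}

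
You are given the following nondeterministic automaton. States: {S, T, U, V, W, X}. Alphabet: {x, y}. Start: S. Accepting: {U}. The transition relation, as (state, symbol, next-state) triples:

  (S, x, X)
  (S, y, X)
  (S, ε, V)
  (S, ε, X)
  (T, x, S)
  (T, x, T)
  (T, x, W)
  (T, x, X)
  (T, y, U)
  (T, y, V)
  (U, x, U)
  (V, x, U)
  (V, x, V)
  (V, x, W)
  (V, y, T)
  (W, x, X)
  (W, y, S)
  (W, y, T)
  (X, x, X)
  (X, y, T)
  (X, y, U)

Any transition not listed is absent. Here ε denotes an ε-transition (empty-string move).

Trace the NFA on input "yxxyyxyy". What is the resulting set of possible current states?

Start: ε-closure({S}) = {S, V, X}.
Read 'y': {S, V, X} → {T, U, X}.
Read 'x': {T, U, X} → {S, T, U, V, W, X}.
Read 'x': {S, T, U, V, W, X} → {S, T, U, V, W, X}.
Read 'y': {S, T, U, V, W, X} → {S, T, U, V, X}.
Read 'y': {S, T, U, V, X} → {T, U, V, X}.
Read 'x': {T, U, V, X} → {S, T, U, V, W, X}.
Read 'y': {S, T, U, V, W, X} → {S, T, U, V, X}.
Read 'y': {S, T, U, V, X} → {T, U, V, X}.

{T, U, V, X}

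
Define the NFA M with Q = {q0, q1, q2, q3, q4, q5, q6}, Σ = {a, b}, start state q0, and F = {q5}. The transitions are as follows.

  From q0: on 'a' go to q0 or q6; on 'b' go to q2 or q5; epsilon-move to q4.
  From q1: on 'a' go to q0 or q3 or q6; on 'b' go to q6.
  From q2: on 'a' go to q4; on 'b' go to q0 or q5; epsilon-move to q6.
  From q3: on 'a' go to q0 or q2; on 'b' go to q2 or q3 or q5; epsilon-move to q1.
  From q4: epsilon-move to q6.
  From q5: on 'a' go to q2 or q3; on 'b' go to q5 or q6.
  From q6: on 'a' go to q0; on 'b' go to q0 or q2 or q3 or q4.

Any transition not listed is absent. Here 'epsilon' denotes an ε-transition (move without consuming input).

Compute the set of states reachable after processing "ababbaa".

Start: ε-closure({q0}) = {q0, q4, q6}.
Read 'a': q0→{q0, q6}, q4→∅, q6→{q0}; union {q0, q6}; ε-closure = {q0, q4, q6}.
Read 'b': q0→{q2, q5}, q4→∅, q6→{q0, q2, q3, q4}; union {q0, q2, q3, q4, q5}; ε-closure = {q0, q1, q2, q3, q4, q5, q6}.
Read 'a': q0→{q0, q6}, q1→{q0, q3, q6}, q2→{q4}, q3→{q0, q2}, q4→∅, q5→{q2, q3}, q6→{q0}; union {q0, q2, q3, q4, q6}; ε-closure = {q0, q1, q2, q3, q4, q6}.
Read 'b': q0→{q2, q5}, q1→{q6}, q2→{q0, q5}, q3→{q2, q3, q5}, q4→∅, q6→{q0, q2, q3, q4}; union {q0, q2, q3, q4, q5, q6}; ε-closure = {q0, q1, q2, q3, q4, q5, q6}.
Read 'b': q0→{q2, q5}, q1→{q6}, q2→{q0, q5}, q3→{q2, q3, q5}, q4→∅, q5→{q5, q6}, q6→{q0, q2, q3, q4}; union {q0, q2, q3, q4, q5, q6}; ε-closure = {q0, q1, q2, q3, q4, q5, q6}.
Read 'a': q0→{q0, q6}, q1→{q0, q3, q6}, q2→{q4}, q3→{q0, q2}, q4→∅, q5→{q2, q3}, q6→{q0}; union {q0, q2, q3, q4, q6}; ε-closure = {q0, q1, q2, q3, q4, q6}.
Read 'a': q0→{q0, q6}, q1→{q0, q3, q6}, q2→{q4}, q3→{q0, q2}, q4→∅, q6→{q0}; union {q0, q2, q3, q4, q6}; ε-closure = {q0, q1, q2, q3, q4, q6}.

{q0, q1, q2, q3, q4, q6}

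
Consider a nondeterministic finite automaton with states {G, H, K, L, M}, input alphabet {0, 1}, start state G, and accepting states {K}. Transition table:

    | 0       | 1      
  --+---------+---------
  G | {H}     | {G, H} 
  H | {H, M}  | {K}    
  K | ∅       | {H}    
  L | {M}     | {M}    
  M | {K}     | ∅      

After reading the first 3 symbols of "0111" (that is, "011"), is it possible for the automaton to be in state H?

Yes

Start in {G}.
Read '0': G→{H}; now {H}.
Read '1': H→{K}; now {K}.
Read '1': K→{H}; now {H}.
State H is in {H}.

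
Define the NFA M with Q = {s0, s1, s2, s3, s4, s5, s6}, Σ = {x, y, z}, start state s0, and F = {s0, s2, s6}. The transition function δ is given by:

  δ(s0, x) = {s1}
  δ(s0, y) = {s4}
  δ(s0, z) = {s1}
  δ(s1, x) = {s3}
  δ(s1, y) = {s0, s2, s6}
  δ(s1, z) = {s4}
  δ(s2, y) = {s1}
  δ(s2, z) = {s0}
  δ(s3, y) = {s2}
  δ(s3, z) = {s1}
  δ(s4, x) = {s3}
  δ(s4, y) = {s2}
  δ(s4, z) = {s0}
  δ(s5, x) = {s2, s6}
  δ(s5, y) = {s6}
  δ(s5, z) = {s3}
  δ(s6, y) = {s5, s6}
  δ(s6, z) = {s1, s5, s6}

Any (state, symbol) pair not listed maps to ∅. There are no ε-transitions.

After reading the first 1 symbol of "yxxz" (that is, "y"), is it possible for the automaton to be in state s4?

Yes

Start in {s0}.
Read 'y': s0→{s4}; now {s4}.
State s4 is in {s4}.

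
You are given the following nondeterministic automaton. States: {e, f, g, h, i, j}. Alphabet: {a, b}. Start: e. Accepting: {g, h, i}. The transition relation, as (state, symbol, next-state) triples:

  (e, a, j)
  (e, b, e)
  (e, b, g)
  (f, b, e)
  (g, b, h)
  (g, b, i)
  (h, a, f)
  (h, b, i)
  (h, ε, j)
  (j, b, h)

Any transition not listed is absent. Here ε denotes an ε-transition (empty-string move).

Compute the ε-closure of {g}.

{g}

Begin with {g}.
No ε-moves leave this set, so the closure equals the set itself.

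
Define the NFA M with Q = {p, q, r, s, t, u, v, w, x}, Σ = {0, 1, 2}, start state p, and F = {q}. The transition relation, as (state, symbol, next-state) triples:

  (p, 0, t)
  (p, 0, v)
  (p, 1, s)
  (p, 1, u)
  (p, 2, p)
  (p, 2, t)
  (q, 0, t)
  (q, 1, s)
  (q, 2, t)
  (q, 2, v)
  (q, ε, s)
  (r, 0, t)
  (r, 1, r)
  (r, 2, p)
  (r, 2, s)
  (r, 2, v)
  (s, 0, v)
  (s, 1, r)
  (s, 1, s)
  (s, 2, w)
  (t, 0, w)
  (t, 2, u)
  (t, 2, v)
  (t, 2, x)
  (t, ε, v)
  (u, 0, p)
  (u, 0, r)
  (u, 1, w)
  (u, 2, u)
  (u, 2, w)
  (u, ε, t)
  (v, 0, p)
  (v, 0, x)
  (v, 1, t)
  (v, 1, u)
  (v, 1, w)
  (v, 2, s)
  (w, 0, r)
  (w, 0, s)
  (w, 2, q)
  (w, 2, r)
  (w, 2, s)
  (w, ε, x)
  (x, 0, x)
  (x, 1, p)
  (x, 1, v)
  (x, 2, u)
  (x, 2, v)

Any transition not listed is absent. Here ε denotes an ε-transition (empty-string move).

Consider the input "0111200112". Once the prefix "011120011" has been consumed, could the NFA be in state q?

No

Start in {p}.
Read '0': p→{t, v}; now {t, v}.
Read '1': t→∅, v→{t, u, w}; union {t, u, w}; ε-closure = {t, u, v, w, x}.
Read '1': t→∅, u→{w}, v→{t, u, w}, w→∅, x→{p, v}; union {p, t, u, v, w}; ε-closure = {p, t, u, v, w, x}.
Read '1': p→{s, u}, t→∅, u→{w}, v→{t, u, w}, w→∅, x→{p, v}; union {p, s, t, u, v, w}; ε-closure = {p, s, t, u, v, w, x}.
Read '2': p→{p, t}, s→{w}, t→{u, v, x}, u→{u, w}, v→{s}, w→{q, r, s}, x→{u, v}; now {p, q, r, s, t, u, v, w, x}.
Read '0': p→{t, v}, q→{t}, r→{t}, s→{v}, t→{w}, u→{p, r}, v→{p, x}, w→{r, s}, x→{x}; now {p, r, s, t, v, w, x}.
Read '0': p→{t, v}, r→{t}, s→{v}, t→{w}, v→{p, x}, w→{r, s}, x→{x}; now {p, r, s, t, v, w, x}.
Read '1': p→{s, u}, r→{r}, s→{r, s}, t→∅, v→{t, u, w}, w→∅, x→{p, v}; union {p, r, s, t, u, v, w}; ε-closure = {p, r, s, t, u, v, w, x}.
Read '1': p→{s, u}, r→{r}, s→{r, s}, t→∅, u→{w}, v→{t, u, w}, w→∅, x→{p, v}; union {p, r, s, t, u, v, w}; ε-closure = {p, r, s, t, u, v, w, x}.
State q is not in {p, r, s, t, u, v, w, x}.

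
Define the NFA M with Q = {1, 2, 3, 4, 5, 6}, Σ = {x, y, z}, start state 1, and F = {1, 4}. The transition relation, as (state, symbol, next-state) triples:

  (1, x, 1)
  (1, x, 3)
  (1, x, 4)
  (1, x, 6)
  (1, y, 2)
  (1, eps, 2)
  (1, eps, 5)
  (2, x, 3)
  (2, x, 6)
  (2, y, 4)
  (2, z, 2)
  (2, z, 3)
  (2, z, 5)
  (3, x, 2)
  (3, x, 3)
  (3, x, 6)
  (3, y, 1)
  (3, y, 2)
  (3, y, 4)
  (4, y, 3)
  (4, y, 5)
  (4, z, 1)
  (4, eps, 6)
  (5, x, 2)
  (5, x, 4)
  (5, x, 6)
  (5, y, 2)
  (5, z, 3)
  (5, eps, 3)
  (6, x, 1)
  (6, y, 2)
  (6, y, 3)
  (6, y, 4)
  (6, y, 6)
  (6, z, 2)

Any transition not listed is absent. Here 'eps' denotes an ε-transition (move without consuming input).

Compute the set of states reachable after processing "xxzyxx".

Start: ε-closure({1}) = {1, 2, 3, 5}.
Read 'x': 1→{1, 3, 4, 6}, 2→{3, 6}, 3→{2, 3, 6}, 5→{2, 4, 6}; union {1, 2, 3, 4, 6}; ε-closure = {1, 2, 3, 4, 5, 6}.
Read 'x': 1→{1, 3, 4, 6}, 2→{3, 6}, 3→{2, 3, 6}, 4→∅, 5→{2, 4, 6}, 6→{1}; union {1, 2, 3, 4, 6}; ε-closure = {1, 2, 3, 4, 5, 6}.
Read 'z': 1→∅, 2→{2, 3, 5}, 3→∅, 4→{1}, 5→{3}, 6→{2}; now {1, 2, 3, 5}.
Read 'y': 1→{2}, 2→{4}, 3→{1, 2, 4}, 5→{2}; union {1, 2, 4}; ε-closure = {1, 2, 3, 4, 5, 6}.
Read 'x': 1→{1, 3, 4, 6}, 2→{3, 6}, 3→{2, 3, 6}, 4→∅, 5→{2, 4, 6}, 6→{1}; union {1, 2, 3, 4, 6}; ε-closure = {1, 2, 3, 4, 5, 6}.
Read 'x': 1→{1, 3, 4, 6}, 2→{3, 6}, 3→{2, 3, 6}, 4→∅, 5→{2, 4, 6}, 6→{1}; union {1, 2, 3, 4, 6}; ε-closure = {1, 2, 3, 4, 5, 6}.

{1, 2, 3, 4, 5, 6}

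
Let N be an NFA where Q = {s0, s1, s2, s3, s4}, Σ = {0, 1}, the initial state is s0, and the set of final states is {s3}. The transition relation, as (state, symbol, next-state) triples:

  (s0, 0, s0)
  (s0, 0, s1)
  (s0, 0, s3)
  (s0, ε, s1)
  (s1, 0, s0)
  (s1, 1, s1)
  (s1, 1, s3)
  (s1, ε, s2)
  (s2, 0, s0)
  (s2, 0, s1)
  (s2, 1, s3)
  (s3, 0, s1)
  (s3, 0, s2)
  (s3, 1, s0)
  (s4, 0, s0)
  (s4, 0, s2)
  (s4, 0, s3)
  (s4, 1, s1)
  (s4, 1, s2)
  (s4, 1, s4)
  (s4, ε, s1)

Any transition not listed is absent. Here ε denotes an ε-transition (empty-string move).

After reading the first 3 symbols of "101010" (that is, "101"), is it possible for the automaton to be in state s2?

Yes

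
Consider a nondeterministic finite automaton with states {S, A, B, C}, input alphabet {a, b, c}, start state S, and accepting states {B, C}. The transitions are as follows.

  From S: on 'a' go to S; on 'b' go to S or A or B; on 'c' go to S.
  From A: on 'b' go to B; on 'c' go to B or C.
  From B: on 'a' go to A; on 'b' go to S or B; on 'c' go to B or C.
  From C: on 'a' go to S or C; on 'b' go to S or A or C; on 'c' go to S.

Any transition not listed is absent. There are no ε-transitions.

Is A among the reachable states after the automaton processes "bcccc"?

No

Start in {S}.
Read 'b': S→{S, A, B}; now {S, A, B}.
Read 'c': S→{S}, A→{B, C}, B→{B, C}; now {S, B, C}.
Read 'c': S→{S}, B→{B, C}, C→{S}; now {S, B, C}.
Read 'c': S→{S}, B→{B, C}, C→{S}; now {S, B, C}.
Read 'c': S→{S}, B→{B, C}, C→{S}; now {S, B, C}.
State A is not in {S, B, C}.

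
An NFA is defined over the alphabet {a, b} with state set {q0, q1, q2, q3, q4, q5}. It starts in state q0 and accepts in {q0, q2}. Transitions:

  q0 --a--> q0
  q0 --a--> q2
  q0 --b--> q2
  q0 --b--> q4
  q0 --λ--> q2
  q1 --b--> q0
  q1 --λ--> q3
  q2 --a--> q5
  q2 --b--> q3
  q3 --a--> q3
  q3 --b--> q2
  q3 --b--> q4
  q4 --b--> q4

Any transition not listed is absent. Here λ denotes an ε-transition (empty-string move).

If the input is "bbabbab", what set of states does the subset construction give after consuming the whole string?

{q2, q4}

Start: ε-closure({q0}) = {q0, q2}.
Read 'b': q0→{q2, q4}, q2→{q3}; now {q2, q3, q4}.
Read 'b': q2→{q3}, q3→{q2, q4}, q4→{q4}; now {q2, q3, q4}.
Read 'a': q2→{q5}, q3→{q3}, q4→∅; now {q3, q5}.
Read 'b': q3→{q2, q4}, q5→∅; now {q2, q4}.
Read 'b': q2→{q3}, q4→{q4}; now {q3, q4}.
Read 'a': q3→{q3}, q4→∅; now {q3}.
Read 'b': q3→{q2, q4}; now {q2, q4}.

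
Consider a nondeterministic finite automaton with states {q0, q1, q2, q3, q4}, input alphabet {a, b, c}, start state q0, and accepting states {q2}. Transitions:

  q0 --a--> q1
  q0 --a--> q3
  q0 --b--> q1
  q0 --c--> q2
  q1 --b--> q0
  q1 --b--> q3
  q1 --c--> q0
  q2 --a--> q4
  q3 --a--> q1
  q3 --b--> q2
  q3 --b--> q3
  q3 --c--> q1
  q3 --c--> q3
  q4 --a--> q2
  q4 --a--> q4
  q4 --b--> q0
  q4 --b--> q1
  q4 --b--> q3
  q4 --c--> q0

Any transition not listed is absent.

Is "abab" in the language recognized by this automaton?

Start in {q0}.
Read 'a': {q0} → {q1, q3}.
Read 'b': {q1, q3} → {q0, q2, q3}.
Read 'a': {q0, q2, q3} → {q1, q3, q4}.
Read 'b': {q1, q3, q4} → {q0, q1, q2, q3}.
The final set {q0, q1, q2, q3} contains the accepting state q2.

Yes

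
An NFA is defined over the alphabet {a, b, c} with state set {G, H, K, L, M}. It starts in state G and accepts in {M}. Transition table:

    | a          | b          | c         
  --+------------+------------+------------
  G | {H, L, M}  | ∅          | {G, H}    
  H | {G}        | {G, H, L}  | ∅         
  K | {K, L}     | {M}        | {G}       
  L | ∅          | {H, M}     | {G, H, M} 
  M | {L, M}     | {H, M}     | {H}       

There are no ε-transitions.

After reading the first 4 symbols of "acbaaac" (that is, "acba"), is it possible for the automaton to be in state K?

Start in {G}.
Read 'a': {G} → {H, L, M}.
Read 'c': {H, L, M} → {G, H, M}.
Read 'b': {G, H, M} → {G, H, L, M}.
Read 'a': {G, H, L, M} → {G, H, L, M}.
State K is not in {G, H, L, M}.

No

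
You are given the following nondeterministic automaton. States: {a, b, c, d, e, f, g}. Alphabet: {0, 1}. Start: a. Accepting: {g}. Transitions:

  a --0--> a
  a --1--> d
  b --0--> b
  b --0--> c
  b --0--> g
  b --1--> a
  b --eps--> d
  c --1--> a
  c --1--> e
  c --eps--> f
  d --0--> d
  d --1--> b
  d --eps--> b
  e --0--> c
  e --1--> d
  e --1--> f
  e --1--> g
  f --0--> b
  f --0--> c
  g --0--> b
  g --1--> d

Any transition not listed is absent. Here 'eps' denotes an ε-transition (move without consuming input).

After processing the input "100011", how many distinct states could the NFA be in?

Start in {a}.
Read '1': {a} → {b, d}.
Read '0': {b, d} → {b, c, d, f, g}.
Read '0': {b, c, d, f, g} → {b, c, d, f, g}.
Read '0': {b, c, d, f, g} → {b, c, d, f, g}.
Read '1': {b, c, d, f, g} → {a, b, d, e}.
Read '1': {a, b, d, e} → {a, b, d, f, g}.
That set has 5 states.

5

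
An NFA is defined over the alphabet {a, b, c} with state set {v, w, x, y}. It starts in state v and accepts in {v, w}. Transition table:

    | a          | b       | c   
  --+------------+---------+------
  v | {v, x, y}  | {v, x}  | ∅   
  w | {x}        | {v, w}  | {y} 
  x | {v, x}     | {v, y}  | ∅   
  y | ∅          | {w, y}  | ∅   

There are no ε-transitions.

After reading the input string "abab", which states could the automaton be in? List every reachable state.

Start in {v}.
Read 'a': v→{v, x, y}; now {v, x, y}.
Read 'b': v→{v, x}, x→{v, y}, y→{w, y}; now {v, w, x, y}.
Read 'a': v→{v, x, y}, w→{x}, x→{v, x}, y→∅; now {v, x, y}.
Read 'b': v→{v, x}, x→{v, y}, y→{w, y}; now {v, w, x, y}.

{v, w, x, y}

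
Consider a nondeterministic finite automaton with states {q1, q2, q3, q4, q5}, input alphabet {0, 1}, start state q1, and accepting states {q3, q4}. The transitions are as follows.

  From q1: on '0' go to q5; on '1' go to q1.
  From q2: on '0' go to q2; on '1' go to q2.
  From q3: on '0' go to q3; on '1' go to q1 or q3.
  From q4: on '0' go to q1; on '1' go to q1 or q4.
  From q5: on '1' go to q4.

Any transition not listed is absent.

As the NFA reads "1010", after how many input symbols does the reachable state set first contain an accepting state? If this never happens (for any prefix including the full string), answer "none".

3

Start in {q1}.
Read '1': {q1} → {q1}.
Read '0': {q1} → {q5}.
Read '1': {q5} → {q4}.
None of the earlier sets intersect F, but {q4} does.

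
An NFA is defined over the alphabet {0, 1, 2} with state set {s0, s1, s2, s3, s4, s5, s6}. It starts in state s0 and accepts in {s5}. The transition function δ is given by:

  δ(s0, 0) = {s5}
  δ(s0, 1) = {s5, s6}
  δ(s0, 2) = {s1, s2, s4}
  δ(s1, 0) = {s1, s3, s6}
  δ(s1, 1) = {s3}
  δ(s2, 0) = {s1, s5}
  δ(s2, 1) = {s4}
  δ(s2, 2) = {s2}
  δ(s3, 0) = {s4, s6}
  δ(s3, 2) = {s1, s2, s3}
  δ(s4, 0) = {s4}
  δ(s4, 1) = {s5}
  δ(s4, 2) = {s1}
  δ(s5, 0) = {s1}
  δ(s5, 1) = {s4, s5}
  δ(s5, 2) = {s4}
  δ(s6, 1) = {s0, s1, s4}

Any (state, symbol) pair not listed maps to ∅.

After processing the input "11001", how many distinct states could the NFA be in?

5

Start in {s0}.
Read '1': {s0} → {s5, s6}.
Read '1': {s5, s6} → {s0, s1, s4, s5}.
Read '0': {s0, s1, s4, s5} → {s1, s3, s4, s5, s6}.
Read '0': {s1, s3, s4, s5, s6} → {s1, s3, s4, s6}.
Read '1': {s1, s3, s4, s6} → {s0, s1, s3, s4, s5}.
That set has 5 states.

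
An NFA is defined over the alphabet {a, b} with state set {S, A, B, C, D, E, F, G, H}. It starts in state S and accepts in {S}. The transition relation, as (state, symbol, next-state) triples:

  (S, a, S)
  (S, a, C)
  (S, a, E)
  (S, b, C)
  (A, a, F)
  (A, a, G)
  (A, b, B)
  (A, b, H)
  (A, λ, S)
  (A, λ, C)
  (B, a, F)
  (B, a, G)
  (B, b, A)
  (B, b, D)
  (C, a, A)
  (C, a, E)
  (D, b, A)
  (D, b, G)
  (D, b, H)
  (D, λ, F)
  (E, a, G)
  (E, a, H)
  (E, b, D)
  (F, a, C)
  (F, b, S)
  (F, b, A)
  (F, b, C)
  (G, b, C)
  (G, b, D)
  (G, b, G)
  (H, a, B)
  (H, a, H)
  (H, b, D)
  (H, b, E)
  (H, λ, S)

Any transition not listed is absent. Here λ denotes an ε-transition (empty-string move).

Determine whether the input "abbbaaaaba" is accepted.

Yes

Start in {S}.
Read 'a': {S} → {S, C, E}.
Read 'b': {S, C, E} → {C, D, F}.
Read 'b': {C, D, F} → {S, A, C, G, H}.
Read 'b': {S, A, C, G, H} → {S, B, C, D, E, F, G, H}.
Read 'a': {S, B, C, D, E, F, G, H} → {S, A, B, C, E, F, G, H}.
Read 'a': {S, A, B, C, E, F, G, H} → {S, A, B, C, E, F, G, H}.
Read 'a': {S, A, B, C, E, F, G, H} → {S, A, B, C, E, F, G, H}.
Read 'a': {S, A, B, C, E, F, G, H} → {S, A, B, C, E, F, G, H}.
Read 'b': {S, A, B, C, E, F, G, H} → {S, A, B, C, D, E, F, G, H}.
Read 'a': {S, A, B, C, D, E, F, G, H} → {S, A, B, C, E, F, G, H}.
The final set {S, A, B, C, E, F, G, H} contains the accepting state S.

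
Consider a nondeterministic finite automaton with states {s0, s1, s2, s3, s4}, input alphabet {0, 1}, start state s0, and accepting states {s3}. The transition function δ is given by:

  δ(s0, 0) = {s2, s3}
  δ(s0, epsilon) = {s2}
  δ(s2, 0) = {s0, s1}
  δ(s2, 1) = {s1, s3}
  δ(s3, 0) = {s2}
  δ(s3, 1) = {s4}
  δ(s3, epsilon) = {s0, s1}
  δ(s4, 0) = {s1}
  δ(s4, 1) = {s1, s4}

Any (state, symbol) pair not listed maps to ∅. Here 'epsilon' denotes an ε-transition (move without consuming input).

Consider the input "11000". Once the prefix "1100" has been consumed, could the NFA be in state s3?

Yes

Start: ε-closure({s0}) = {s0, s2}.
Read '1': s0→∅, s2→{s1, s3}; union {s1, s3}; ε-closure = {s0, s1, s2, s3}.
Read '1': s0→∅, s1→∅, s2→{s1, s3}, s3→{s4}; union {s1, s3, s4}; ε-closure = {s0, s1, s2, s3, s4}.
Read '0': s0→{s2, s3}, s1→∅, s2→{s0, s1}, s3→{s2}, s4→{s1}; now {s0, s1, s2, s3}.
Read '0': s0→{s2, s3}, s1→∅, s2→{s0, s1}, s3→{s2}; now {s0, s1, s2, s3}.
State s3 is in {s0, s1, s2, s3}.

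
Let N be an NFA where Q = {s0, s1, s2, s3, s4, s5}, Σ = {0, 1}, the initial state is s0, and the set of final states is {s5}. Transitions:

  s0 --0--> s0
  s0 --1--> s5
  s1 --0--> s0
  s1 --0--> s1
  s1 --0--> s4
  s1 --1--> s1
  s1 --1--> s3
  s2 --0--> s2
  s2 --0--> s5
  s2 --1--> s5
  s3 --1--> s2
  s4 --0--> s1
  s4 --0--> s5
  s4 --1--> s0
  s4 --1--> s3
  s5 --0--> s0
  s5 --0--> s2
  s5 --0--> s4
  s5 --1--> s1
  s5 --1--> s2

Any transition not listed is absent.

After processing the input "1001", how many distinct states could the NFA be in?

4

Start in {s0}.
Read '1': s0→{s5}; now {s5}.
Read '0': s5→{s0, s2, s4}; now {s0, s2, s4}.
Read '0': s0→{s0}, s2→{s2, s5}, s4→{s1, s5}; now {s0, s1, s2, s5}.
Read '1': s0→{s5}, s1→{s1, s3}, s2→{s5}, s5→{s1, s2}; now {s1, s2, s3, s5}.
That set has 4 states.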